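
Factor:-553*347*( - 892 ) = 171166772 = 2^2*7^1*79^1*223^1*347^1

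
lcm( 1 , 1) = 1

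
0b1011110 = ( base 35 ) 2O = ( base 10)94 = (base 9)114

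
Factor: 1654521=3^1*11^1*181^1*277^1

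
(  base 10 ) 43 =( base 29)1e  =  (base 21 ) 21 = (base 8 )53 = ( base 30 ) 1D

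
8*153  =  1224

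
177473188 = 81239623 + 96233565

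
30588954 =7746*3949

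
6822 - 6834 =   -  12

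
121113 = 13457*9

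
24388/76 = 320 + 17/19  =  320.89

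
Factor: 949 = 13^1*73^1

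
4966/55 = 90 + 16/55 = 90.29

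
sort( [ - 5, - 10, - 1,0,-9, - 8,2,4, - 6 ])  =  [ - 10, - 9, - 8,- 6,  -  5, - 1,0,2,4 ] 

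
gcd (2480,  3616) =16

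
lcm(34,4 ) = 68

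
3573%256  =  245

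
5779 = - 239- - 6018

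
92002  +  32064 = 124066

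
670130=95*7054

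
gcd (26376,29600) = 8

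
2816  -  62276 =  - 59460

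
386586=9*42954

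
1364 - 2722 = - 1358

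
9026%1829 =1710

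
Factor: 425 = 5^2 * 17^1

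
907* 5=4535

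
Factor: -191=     -  191^1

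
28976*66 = 1912416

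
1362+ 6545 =7907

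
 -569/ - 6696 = 569/6696=0.08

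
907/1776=907/1776 = 0.51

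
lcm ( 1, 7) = 7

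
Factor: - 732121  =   - 13^1*199^1*283^1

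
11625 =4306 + 7319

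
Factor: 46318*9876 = 2^3 * 3^1*823^1*23159^1= 457436568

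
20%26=20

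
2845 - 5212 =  -2367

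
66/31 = 66/31 = 2.13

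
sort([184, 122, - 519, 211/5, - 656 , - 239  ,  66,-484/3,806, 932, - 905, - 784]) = [ - 905, - 784, - 656,  -  519, - 239,-484/3, 211/5, 66,122,  184,806,932]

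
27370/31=27370/31 = 882.90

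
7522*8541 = 64245402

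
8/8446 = 4/4223 = 0.00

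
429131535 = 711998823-282867288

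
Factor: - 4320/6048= - 5^1*7^( - 1 ) = - 5/7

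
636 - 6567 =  - 5931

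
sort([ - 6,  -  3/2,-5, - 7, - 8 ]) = [ - 8,  -  7, - 6, -5, - 3/2] 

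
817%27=7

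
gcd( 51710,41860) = 10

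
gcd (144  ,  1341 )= 9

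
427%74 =57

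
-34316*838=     -  28756808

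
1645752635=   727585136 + 918167499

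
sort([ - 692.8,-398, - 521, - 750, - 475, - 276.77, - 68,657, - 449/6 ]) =[ - 750, - 692.8,- 521,-475, - 398,-276.77,-449/6, - 68, 657 ]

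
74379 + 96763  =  171142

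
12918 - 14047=  -  1129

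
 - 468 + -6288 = - 6756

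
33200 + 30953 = 64153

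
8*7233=57864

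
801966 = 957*838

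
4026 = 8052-4026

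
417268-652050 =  - 234782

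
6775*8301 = 56239275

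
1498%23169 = 1498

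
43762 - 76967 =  - 33205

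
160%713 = 160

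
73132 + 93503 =166635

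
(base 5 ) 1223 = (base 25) 7D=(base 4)2330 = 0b10111100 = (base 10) 188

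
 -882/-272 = 441/136 = 3.24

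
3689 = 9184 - 5495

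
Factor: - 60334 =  - 2^1 * 97^1 * 311^1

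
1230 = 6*205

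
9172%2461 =1789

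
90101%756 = 137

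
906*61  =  55266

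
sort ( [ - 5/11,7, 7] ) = [ - 5/11, 7, 7]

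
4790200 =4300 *1114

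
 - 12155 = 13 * (  -  935)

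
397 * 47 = 18659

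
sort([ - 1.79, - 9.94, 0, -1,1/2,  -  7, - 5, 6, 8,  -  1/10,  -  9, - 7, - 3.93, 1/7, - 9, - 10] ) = [  -  10,-9.94, -9,  -  9, - 7, - 7,- 5 , - 3.93,-1.79, - 1 , - 1/10, 0,1/7, 1/2, 6, 8 ]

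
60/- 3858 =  - 10/643 = -0.02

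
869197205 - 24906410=844290795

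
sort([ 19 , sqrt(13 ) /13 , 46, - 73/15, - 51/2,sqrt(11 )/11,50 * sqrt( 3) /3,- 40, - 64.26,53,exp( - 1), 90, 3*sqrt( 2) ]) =[  -  64.26,-40, - 51/2, - 73/15,sqrt( 13 )/13,sqrt( 11)/11,exp(  -  1 ),3 * sqrt( 2 ),19 , 50*sqrt( 3) /3,46,53, 90 ] 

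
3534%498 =48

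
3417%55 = 7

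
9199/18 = 511 + 1/18  =  511.06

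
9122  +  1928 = 11050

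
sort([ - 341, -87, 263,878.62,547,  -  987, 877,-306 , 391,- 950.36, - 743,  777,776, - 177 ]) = [-987,  -  950.36,-743, - 341,-306 , - 177, - 87, 263 , 391, 547, 776, 777, 877, 878.62]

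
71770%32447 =6876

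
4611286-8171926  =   -3560640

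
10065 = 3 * 3355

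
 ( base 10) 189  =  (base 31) 63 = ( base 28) 6L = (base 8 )275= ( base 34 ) 5j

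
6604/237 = 6604/237 = 27.86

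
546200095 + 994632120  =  1540832215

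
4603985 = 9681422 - 5077437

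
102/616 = 51/308 = 0.17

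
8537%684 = 329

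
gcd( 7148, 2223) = 1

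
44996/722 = 22498/361 = 62.32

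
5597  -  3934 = 1663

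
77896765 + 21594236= 99491001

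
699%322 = 55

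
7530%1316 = 950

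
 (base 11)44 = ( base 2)110000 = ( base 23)22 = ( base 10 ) 48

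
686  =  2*343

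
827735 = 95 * 8713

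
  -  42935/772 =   -  42935/772 =- 55.62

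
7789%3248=1293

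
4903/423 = 11  +  250/423 = 11.59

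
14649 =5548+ 9101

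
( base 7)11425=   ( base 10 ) 2959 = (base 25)4I9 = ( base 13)1468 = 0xb8f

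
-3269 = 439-3708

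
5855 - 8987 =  - 3132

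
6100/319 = 19 + 39/319 = 19.12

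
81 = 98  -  17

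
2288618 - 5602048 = - 3313430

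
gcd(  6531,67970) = 7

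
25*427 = 10675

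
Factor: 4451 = 4451^1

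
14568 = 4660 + 9908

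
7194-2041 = 5153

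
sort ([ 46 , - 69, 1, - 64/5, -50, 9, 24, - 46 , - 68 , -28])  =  [-69,-68,-50, - 46,-28, - 64/5,1, 9, 24, 46] 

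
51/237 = 17/79 = 0.22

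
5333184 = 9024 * 591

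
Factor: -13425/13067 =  - 3^1 * 5^2 * 73^( - 1) = - 75/73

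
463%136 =55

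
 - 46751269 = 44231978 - 90983247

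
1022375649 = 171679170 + 850696479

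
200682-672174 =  - 471492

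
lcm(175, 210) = 1050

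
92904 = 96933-4029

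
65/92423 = 65/92423 = 0.00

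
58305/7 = 58305/7 = 8329.29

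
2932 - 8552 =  - 5620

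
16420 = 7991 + 8429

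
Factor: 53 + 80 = 7^1*19^1  =  133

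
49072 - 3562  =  45510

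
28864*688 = 19858432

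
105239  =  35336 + 69903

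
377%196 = 181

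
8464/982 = 4232/491 = 8.62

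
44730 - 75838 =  - 31108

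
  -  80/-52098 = 40/26049 = 0.00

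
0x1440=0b1010001000000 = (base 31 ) 5c7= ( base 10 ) 5184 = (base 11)3993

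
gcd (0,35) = 35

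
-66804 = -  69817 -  - 3013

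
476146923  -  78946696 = 397200227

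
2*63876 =127752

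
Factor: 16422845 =5^1*29^1*53^1*2137^1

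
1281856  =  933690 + 348166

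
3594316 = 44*81689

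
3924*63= 247212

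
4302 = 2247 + 2055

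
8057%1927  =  349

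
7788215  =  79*98585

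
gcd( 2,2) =2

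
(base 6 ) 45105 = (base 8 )14241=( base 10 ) 6305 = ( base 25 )a25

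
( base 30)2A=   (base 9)77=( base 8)106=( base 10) 70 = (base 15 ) 4A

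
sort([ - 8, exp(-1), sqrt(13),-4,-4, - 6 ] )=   [ - 8,  -  6,-4, - 4,exp( - 1),sqrt (13 ) ]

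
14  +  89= 103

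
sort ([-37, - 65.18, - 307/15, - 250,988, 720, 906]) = [ - 250, -65.18, - 37, - 307/15 , 720, 906,988 ]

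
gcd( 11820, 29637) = 3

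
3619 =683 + 2936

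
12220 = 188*65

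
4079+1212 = 5291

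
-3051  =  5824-8875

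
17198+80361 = 97559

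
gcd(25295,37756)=1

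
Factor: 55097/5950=463/50 = 2^(-1 )*5^( - 2 )*463^1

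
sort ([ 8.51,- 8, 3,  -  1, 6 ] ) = [ - 8, - 1, 3,6,8.51] 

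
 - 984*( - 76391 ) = 75168744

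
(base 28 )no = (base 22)188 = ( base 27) OK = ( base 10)668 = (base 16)29C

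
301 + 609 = 910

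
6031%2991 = 49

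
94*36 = 3384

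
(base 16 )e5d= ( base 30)42H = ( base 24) 695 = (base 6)25005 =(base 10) 3677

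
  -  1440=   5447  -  6887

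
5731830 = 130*44091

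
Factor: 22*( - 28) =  - 2^3 * 7^1*11^1 = - 616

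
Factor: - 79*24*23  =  -2^3*3^1*23^1*79^1 =- 43608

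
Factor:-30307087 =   -  30307087^1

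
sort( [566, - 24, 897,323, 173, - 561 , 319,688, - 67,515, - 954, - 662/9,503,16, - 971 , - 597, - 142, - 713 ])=[ - 971,-954 , - 713, - 597, - 561, - 142, - 662/9, - 67, - 24, 16, 173,  319 , 323,503,515, 566,688,897]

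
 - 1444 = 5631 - 7075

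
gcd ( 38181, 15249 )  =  39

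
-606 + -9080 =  - 9686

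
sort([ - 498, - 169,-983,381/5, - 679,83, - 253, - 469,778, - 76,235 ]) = [ - 983, - 679, - 498,-469, - 253, - 169, - 76,381/5, 83  ,  235 , 778] 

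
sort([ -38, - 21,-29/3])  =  [ - 38, - 21 , - 29/3 ]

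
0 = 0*450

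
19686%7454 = 4778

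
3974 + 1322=5296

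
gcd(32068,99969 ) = 1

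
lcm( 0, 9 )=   0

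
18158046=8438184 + 9719862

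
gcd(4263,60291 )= 609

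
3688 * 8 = 29504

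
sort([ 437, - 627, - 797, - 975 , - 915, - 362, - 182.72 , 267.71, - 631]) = [ - 975 ,-915 , - 797, - 631, - 627, - 362 , -182.72,  267.71, 437]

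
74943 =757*99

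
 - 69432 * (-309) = 21454488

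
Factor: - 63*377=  - 3^2*7^1*13^1*29^1 = - 23751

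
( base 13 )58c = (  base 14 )4C9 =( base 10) 961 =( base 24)1G1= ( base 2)1111000001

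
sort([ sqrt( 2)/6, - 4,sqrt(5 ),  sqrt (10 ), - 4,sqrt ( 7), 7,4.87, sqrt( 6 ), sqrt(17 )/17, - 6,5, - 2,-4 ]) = [ - 6, - 4, - 4, - 4,- 2, sqrt( 2)/6, sqrt ( 17) /17,sqrt ( 5 ), sqrt( 6 ), sqrt(7) , sqrt(10 ),  4.87, 5, 7 ] 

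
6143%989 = 209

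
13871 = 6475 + 7396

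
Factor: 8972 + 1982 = 2^1*5477^1 = 10954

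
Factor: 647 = 647^1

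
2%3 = 2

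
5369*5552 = 29808688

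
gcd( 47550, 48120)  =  30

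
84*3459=290556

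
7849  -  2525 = 5324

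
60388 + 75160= 135548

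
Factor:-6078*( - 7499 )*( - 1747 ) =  - 2^1*3^1*1013^1*1747^1*7499^1=-  79626376734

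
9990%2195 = 1210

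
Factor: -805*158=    - 2^1*5^1*7^1*23^1*79^1 = - 127190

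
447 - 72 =375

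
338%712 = 338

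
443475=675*657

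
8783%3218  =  2347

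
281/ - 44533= - 281/44533 =- 0.01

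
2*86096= 172192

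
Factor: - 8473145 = -5^1 * 19^1  *  79^1*1129^1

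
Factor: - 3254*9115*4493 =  - 133263323530 = - 2^1*5^1*1627^1*1823^1*4493^1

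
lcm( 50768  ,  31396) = 2386096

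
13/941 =13/941 = 0.01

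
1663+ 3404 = 5067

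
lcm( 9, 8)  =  72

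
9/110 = 9/110 = 0.08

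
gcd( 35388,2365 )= 1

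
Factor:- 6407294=-2^1*19^1*23^1*7331^1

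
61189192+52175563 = 113364755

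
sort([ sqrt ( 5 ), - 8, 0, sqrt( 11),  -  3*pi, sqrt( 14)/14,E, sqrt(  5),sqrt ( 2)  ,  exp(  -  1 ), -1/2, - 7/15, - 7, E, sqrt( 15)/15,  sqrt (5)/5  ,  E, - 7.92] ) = [- 3 * pi, - 8, - 7.92,-7, - 1/2,-7/15,  0  ,  sqrt( 15 ) /15 , sqrt (14 ) /14, exp ( - 1), sqrt(5 )/5, sqrt( 2 ),  sqrt (5), sqrt (5),E,E,  E, sqrt( 11)]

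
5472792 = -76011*(- 72 ) 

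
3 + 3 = 6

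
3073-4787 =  - 1714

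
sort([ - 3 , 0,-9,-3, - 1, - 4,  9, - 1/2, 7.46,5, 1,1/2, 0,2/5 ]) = [-9,-4,-3, - 3,-1, - 1/2, 0, 0, 2/5, 1/2,  1 , 5, 7.46, 9]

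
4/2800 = 1/700  =  0.00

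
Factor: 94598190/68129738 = 3^2*5^1*61^1*139^(-1)*17231^1*245071^( - 1)=   47299095/34064869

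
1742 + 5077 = 6819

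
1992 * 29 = 57768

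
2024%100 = 24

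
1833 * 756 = 1385748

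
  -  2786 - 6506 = -9292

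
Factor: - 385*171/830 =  - 13167/166 =- 2^( - 1)*3^2*7^1*11^1*19^1 * 83^( - 1) 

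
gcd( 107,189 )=1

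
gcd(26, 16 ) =2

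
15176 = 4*3794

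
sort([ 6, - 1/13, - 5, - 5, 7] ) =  [  -  5, - 5,-1/13,6, 7 ] 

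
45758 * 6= 274548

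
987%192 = 27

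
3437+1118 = 4555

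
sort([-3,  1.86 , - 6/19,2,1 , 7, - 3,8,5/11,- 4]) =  [-4, - 3, - 3, - 6/19,5/11, 1, 1.86, 2,7,8] 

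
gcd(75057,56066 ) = 1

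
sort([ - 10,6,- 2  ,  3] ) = [  -  10, - 2 , 3,6 ]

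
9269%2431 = 1976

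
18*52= 936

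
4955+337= 5292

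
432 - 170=262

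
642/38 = 321/19 = 16.89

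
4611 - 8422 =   -  3811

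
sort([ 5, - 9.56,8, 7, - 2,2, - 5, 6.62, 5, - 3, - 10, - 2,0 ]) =[-10, - 9.56, - 5,  -  3, - 2 , - 2,0, 2, 5,5,6.62,7, 8]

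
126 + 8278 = 8404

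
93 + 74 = 167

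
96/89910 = 16/14985=0.00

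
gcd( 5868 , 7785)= 9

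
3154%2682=472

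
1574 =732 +842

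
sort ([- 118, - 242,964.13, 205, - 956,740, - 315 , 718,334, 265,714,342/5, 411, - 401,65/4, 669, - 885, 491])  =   [ - 956,-885, - 401,- 315,  -  242,  -  118,65/4, 342/5,205,265,334,411,491,  669,714,718,740, 964.13 ]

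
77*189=14553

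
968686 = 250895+717791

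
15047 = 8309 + 6738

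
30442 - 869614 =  - 839172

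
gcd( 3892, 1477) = 7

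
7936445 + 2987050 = 10923495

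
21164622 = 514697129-493532507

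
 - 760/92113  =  -1 + 91353/92113 = - 0.01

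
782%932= 782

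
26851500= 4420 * 6075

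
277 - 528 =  - 251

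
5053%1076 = 749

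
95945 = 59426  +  36519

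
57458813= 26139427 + 31319386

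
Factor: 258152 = 2^3*23^2*61^1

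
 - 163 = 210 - 373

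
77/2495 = 77/2495 = 0.03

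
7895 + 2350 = 10245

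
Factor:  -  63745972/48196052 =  - 15936493/12049013 = - 23^1*37^( - 1 )*137^( - 1 )*617^1*1123^1*2377^( - 1 ) 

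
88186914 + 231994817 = 320181731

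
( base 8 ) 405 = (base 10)261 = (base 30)8l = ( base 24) AL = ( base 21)c9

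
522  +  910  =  1432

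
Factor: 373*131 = 131^1*373^1=48863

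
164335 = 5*32867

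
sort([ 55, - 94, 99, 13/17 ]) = [  -  94,13/17, 55, 99 ] 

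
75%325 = 75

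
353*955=337115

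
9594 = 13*738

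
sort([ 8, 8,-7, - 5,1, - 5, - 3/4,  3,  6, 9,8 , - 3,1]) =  [ - 7,  -  5,  -  5,- 3, - 3/4, 1,1, 3,6, 8,8,8,  9]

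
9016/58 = 4508/29 = 155.45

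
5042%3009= 2033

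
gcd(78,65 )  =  13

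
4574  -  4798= - 224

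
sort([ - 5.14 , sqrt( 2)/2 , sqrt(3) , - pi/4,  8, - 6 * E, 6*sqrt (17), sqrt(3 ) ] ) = [ - 6 * E, - 5.14,-pi/4,sqrt(2)/2, sqrt( 3) , sqrt(3 ), 8, 6 * sqrt( 17)] 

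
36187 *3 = 108561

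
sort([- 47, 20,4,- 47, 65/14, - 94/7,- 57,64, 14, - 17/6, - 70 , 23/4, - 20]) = [ - 70,-57,- 47,-47, - 20, - 94/7, - 17/6, 4, 65/14 , 23/4, 14,20,64 ]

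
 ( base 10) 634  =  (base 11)527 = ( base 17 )235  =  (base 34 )IM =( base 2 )1001111010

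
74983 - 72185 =2798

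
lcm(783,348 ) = 3132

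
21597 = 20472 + 1125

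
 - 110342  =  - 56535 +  - 53807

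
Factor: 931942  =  2^1*11^2*3851^1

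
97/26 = 3  +  19/26 = 3.73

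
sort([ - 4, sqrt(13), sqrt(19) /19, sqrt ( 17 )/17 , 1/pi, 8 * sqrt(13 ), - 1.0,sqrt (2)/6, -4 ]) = [ - 4,  -  4, - 1.0,  sqrt(19 ) /19, sqrt ( 2 ) /6, sqrt( 17)/17, 1/pi, sqrt( 13 ), 8 * sqrt(13) ]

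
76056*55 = 4183080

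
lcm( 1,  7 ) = 7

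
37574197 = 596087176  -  558512979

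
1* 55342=55342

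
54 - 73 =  - 19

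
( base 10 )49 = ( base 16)31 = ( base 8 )61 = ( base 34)1F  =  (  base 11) 45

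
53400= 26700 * 2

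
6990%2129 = 603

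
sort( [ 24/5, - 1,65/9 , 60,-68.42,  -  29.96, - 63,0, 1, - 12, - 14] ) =[ - 68.42, - 63,  -  29.96,  -  14,- 12,  -  1, 0, 1, 24/5,65/9,  60]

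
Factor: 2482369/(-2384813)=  - 19^1*130651^1 * 2384813^( - 1)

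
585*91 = 53235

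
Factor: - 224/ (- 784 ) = 2/7 = 2^1*7^( - 1)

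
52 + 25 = 77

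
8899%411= 268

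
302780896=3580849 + 299200047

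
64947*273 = 17730531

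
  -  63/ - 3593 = 63/3593= 0.02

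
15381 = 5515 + 9866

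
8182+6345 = 14527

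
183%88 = 7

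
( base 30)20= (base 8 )74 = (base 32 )1S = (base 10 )60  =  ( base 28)24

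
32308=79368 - 47060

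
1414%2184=1414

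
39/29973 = 13/9991=0.00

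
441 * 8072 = 3559752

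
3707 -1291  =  2416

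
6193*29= 179597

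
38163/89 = 38163/89 = 428.80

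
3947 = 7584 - 3637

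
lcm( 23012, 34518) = 69036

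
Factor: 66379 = 41^1*1619^1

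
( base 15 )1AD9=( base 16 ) 16c5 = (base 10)5829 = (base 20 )EB9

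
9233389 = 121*76309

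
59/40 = 1 + 19/40 = 1.48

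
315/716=315/716=0.44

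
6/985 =6/985=0.01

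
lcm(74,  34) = 1258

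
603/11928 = 201/3976 = 0.05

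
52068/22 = 26034/11 = 2366.73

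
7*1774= 12418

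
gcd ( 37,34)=1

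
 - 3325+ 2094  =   - 1231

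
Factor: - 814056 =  - 2^3*3^1*107^1 * 317^1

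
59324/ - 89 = - 667+39/89 = - 666.56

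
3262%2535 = 727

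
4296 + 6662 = 10958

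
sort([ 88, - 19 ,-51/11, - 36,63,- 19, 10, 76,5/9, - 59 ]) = [ - 59,-36, - 19,-19, - 51/11, 5/9, 10, 63, 76,88 ]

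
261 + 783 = 1044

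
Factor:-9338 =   -  2^1*7^1*23^1*29^1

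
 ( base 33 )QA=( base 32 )r4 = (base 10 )868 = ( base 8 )1544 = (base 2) 1101100100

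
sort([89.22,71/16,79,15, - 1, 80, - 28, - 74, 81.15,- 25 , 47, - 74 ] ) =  [  -  74, - 74, - 28, - 25 , - 1,71/16,15, 47,79, 80,81.15,89.22] 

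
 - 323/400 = -1 + 77/400=- 0.81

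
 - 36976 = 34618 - 71594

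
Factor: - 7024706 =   -  2^1*13^1*17^1*23^1*691^1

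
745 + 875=1620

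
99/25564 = 9/2324 = 0.00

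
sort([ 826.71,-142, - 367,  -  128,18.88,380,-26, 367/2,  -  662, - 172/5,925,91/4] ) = [ - 662, - 367 ,-142,-128,  -  172/5, - 26,  18.88, 91/4, 367/2, 380,  826.71,925]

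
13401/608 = 13401/608 = 22.04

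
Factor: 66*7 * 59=27258=2^1*3^1*7^1*11^1*59^1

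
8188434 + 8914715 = 17103149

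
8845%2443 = 1516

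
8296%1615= 221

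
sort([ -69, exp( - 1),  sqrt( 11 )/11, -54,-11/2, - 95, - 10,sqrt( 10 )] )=[-95,  -  69, - 54  , - 10, - 11/2, sqrt(11)/11, exp ( - 1 ), sqrt( 10) ]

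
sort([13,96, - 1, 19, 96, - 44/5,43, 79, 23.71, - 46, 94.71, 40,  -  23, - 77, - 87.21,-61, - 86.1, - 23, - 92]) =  [ - 92, - 87.21, - 86.1,- 77,  -  61, - 46, - 23 , - 23, -44/5, - 1, 13, 19, 23.71, 40,43, 79, 94.71, 96, 96] 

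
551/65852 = 551/65852 = 0.01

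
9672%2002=1664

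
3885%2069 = 1816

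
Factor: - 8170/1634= - 5 = -  5^1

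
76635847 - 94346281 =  - 17710434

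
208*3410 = 709280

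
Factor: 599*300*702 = 2^3 * 3^4*5^2*13^1*599^1 = 126149400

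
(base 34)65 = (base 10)209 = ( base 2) 11010001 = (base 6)545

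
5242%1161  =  598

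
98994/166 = 49497/83 = 596.35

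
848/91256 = 106/11407 = 0.01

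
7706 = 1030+6676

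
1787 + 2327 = 4114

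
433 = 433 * 1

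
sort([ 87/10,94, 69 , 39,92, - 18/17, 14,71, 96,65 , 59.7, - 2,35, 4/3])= [ -2, - 18/17,4/3, 87/10, 14, 35,39,59.7,65,69,71,92,94,96]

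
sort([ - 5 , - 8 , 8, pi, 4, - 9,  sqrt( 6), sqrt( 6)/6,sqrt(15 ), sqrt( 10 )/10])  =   [- 9 , - 8, - 5, sqrt( 10 )/10, sqrt (6)/6,sqrt( 6), pi, sqrt(15),4,8] 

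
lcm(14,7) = 14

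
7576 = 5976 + 1600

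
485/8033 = 485/8033 = 0.06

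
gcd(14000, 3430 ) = 70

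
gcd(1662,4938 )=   6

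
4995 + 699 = 5694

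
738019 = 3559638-2821619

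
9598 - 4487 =5111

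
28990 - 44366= - 15376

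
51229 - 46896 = 4333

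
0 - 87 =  - 87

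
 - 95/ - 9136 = 95/9136 = 0.01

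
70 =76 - 6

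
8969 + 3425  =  12394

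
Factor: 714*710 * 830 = 420760200 = 2^3 *3^1*5^2*7^1*17^1* 71^1*83^1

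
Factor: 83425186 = 2^1*13^1*23^1*61^1*2287^1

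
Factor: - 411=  - 3^1*137^1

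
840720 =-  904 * ( - 930 ) 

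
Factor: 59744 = 2^5 * 1867^1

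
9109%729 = 361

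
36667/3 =36667/3  =  12222.33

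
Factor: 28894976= 2^8*11^1*31^1 *331^1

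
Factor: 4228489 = 4228489^1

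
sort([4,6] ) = [4, 6 ]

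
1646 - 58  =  1588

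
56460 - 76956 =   -  20496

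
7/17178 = 1/2454 = 0.00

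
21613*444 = 9596172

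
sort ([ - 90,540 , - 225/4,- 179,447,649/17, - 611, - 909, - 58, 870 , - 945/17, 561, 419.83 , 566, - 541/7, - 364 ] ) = [ - 909, - 611, - 364, - 179, - 90, - 541/7, - 58,- 225/4, - 945/17, 649/17,419.83, 447,540, 561, 566, 870]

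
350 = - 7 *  ( - 50 ) 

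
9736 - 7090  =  2646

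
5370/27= 1790/9 = 198.89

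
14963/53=14963/53 = 282.32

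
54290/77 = 54290/77 = 705.06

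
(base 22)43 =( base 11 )83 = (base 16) 5B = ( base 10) 91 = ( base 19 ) 4F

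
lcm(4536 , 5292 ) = 31752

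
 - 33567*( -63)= 2114721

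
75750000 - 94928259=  - 19178259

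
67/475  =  67/475 = 0.14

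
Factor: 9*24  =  2^3*3^3=216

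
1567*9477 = 14850459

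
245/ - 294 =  - 5/6 = - 0.83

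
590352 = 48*12299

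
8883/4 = 2220 + 3/4 = 2220.75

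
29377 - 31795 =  - 2418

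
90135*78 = 7030530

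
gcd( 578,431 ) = 1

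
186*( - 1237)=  - 230082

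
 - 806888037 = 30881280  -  837769317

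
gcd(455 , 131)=1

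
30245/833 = 30245/833 = 36.31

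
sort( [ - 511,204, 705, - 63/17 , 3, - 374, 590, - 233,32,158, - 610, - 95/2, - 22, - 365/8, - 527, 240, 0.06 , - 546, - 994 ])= [  -  994, - 610, - 546 , - 527, - 511, - 374, - 233, -95/2, - 365/8, - 22,-63/17, 0.06, 3, 32, 158,  204, 240, 590,705 ] 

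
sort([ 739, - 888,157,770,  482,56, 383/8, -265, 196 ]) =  [ - 888,- 265, 383/8,56, 157, 196 , 482, 739, 770]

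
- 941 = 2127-3068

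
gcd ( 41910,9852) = 6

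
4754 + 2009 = 6763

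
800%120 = 80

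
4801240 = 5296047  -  494807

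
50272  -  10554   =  39718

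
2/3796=1/1898 = 0.00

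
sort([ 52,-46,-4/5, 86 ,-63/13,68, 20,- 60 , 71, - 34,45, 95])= [-60, - 46 ,-34, - 63/13, - 4/5  ,  20,45, 52,  68  ,  71,86,95]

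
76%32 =12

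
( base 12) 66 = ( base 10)78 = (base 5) 303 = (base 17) 4a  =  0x4E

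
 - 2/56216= - 1 + 28107/28108 = - 0.00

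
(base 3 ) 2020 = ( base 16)3c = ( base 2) 111100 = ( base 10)60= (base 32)1S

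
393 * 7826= 3075618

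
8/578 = 4/289 = 0.01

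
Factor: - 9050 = - 2^1*5^2*181^1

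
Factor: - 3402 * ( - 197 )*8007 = 5366243358 = 2^1 * 3^6 * 7^1*17^1 * 157^1*197^1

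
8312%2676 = 284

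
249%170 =79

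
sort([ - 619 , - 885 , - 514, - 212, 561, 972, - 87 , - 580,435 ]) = [  -  885, - 619, - 580,  -  514 ,-212,-87,435, 561, 972 ] 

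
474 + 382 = 856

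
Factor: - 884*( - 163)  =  2^2*13^1 * 17^1*163^1 = 144092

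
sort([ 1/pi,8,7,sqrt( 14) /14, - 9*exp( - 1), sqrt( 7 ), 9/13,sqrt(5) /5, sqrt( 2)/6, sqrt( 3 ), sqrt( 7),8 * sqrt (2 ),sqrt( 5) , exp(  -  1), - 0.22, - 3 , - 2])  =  [ - 9*exp( - 1 ) ,  -  3, - 2, - 0.22,  sqrt( 2 )/6,sqrt( 14)/14 , 1/pi, exp(  -  1),sqrt( 5 )/5, 9/13, sqrt(3), sqrt(5) , sqrt(7), sqrt( 7),7, 8,8*sqrt( 2) ]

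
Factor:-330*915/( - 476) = 2^( - 1 )*3^2*5^2*7^( - 1)*11^1*17^( - 1)*61^1 = 150975/238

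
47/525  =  47/525 = 0.09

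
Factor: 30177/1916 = 2^( - 2)*3^2*7^1 = 63/4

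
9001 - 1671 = 7330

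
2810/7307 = 2810/7307 = 0.38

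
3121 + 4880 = 8001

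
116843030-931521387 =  - 814678357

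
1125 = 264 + 861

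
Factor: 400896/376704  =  2^2*29^1*109^(-1 )= 116/109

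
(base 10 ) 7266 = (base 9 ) 10863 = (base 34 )69O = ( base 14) 2910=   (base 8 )16142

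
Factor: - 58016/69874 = -2^4*23^(- 1)*31^( - 1 )*37^1= -592/713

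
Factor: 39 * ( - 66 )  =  -2^1*3^2 * 11^1*13^1 = - 2574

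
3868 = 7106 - 3238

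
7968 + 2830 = 10798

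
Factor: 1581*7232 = 2^6*3^1*17^1*31^1*113^1  =  11433792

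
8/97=8/97  =  0.08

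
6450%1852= 894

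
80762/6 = 40381/3 = 13460.33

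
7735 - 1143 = 6592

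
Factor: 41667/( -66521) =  - 3^1*7^(  -  1)*13^( - 1)*19^1  =  - 57/91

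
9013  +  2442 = 11455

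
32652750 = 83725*390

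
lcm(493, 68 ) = 1972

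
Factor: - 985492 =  - 2^2 * 19^1 * 12967^1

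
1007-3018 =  - 2011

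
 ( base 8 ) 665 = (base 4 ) 12311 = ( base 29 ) f2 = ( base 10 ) 437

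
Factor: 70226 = 2^1* 13^1*37^1 *73^1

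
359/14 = 359/14 = 25.64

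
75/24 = 25/8 = 3.12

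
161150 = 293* 550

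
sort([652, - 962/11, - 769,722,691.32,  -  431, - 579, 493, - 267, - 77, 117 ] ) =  [ - 769, - 579, - 431, - 267, - 962/11, - 77,  117 , 493, 652 , 691.32, 722]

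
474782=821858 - 347076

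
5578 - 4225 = 1353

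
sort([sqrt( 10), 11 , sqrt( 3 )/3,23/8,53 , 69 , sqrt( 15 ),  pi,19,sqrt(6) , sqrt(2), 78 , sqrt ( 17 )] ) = [ sqrt(3 ) /3, sqrt(2 ),  sqrt(6 ),23/8 , pi, sqrt(10 ),sqrt( 15), sqrt( 17 ),11, 19, 53, 69, 78 ] 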